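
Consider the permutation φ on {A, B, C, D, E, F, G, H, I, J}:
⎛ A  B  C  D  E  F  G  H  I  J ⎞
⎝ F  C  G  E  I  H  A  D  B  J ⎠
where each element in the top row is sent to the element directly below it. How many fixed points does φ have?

1

The fixed points (elements with φ(x) = x) are {J}, so there is 1.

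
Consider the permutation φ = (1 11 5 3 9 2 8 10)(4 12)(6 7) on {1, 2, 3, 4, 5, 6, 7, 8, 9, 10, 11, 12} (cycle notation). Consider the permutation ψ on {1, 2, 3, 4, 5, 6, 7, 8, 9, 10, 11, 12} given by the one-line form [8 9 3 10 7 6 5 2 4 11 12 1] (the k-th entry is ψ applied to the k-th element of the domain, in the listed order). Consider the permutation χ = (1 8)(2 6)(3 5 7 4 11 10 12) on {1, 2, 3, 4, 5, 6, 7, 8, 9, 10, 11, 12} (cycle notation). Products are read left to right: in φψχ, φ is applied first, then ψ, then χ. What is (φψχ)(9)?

9

Apply the permutations in order: φ(9) = 2, then ψ(2) = 9, then χ(9) = 9. So (φψχ)(9) = 9.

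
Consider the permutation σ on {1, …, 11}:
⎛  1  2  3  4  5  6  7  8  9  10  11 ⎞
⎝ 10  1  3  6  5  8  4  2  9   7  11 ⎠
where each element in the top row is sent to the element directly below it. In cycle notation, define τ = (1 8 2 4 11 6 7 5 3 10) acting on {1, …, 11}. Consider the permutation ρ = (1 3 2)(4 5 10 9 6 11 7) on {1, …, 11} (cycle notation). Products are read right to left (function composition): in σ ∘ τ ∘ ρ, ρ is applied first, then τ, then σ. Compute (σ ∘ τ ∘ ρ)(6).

8

Apply the permutations in order: ρ(6) = 11, then τ(11) = 6, then σ(6) = 8. So (σ ∘ τ ∘ ρ)(6) = 8.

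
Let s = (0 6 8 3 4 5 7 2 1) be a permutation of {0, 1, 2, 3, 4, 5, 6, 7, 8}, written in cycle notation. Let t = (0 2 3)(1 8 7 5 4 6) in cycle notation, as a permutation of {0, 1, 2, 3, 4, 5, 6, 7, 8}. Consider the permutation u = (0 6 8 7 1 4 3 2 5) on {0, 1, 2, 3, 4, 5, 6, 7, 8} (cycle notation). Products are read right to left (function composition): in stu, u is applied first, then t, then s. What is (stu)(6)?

2

Apply the permutations in order: u(6) = 8, then t(8) = 7, then s(7) = 2. So (stu)(6) = 2.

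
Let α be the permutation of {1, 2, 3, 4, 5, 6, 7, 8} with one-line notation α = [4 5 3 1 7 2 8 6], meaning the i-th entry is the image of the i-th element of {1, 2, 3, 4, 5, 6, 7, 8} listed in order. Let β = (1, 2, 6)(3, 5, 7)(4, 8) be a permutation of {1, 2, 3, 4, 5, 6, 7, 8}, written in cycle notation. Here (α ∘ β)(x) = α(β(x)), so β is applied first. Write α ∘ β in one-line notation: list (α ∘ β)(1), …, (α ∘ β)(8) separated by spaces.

Chase each element through β then α: 1 → 2 → 5; 2 → 6 → 2; 3 → 5 → 7; 4 → 8 → 6; 5 → 7 → 8; 6 → 1 → 4; 7 → 3 → 3; 8 → 4 → 1.
Collecting the images, α ∘ β = [5 2 7 6 8 4 3 1].

5 2 7 6 8 4 3 1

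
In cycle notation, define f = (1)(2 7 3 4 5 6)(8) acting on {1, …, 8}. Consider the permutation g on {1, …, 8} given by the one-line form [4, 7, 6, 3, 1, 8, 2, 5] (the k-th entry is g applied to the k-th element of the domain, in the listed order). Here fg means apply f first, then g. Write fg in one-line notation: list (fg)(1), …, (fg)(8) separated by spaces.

4 2 3 1 8 7 6 5

Chase each element through f then g: 1 → 1 → 4; 2 → 7 → 2; 3 → 4 → 3; 4 → 5 → 1; 5 → 6 → 8; 6 → 2 → 7; 7 → 3 → 6; 8 → 8 → 5.
Collecting the images, fg = [4 2 3 1 8 7 6 5].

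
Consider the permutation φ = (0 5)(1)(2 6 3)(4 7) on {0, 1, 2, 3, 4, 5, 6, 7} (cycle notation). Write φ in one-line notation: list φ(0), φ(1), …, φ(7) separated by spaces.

Each element maps to the next entry in its cycle (wrapping to the front): 0→5, 1→1, 2→6, 3→2, 4→7, 5→0, 6→3, 7→4.
Listing these in domain order gives 5 1 6 2 7 0 3 4.

5 1 6 2 7 0 3 4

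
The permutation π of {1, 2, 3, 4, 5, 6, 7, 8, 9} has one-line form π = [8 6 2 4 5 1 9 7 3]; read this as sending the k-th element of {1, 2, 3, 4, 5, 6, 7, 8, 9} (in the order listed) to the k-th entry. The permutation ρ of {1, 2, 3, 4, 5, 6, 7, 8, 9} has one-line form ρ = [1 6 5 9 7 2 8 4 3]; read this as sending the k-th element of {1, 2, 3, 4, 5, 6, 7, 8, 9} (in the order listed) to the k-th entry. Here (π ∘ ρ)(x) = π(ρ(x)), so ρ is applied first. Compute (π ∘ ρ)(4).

First apply ρ: ρ(4) = 9, then π(9) = 3. Thus (π ∘ ρ)(4) = 3.

3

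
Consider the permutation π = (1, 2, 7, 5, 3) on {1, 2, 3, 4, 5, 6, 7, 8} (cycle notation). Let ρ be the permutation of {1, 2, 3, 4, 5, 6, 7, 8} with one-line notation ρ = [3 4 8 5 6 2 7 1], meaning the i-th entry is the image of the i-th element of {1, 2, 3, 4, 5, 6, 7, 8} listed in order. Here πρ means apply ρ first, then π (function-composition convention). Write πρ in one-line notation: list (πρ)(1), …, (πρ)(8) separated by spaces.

(πρ)(x) = π(ρ(x)). Computing each image: π(ρ(1)) = π(3) = 1, π(ρ(2)) = π(4) = 4, π(ρ(3)) = π(8) = 8, π(ρ(4)) = π(5) = 3, π(ρ(5)) = π(6) = 6, π(ρ(6)) = π(2) = 7, π(ρ(7)) = π(7) = 5, π(ρ(8)) = π(1) = 2.
Hence πρ = [1 4 8 3 6 7 5 2].

1 4 8 3 6 7 5 2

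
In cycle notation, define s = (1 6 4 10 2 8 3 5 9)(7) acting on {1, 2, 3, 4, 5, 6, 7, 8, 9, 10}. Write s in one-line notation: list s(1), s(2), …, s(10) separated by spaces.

Image by image: 1→6, 2→8, 3→5, 4→10, 5→9, 6→4, 7→7, 8→3, 9→1, 10→2.
So the one-line form is 6 8 5 10 9 4 7 3 1 2.

6 8 5 10 9 4 7 3 1 2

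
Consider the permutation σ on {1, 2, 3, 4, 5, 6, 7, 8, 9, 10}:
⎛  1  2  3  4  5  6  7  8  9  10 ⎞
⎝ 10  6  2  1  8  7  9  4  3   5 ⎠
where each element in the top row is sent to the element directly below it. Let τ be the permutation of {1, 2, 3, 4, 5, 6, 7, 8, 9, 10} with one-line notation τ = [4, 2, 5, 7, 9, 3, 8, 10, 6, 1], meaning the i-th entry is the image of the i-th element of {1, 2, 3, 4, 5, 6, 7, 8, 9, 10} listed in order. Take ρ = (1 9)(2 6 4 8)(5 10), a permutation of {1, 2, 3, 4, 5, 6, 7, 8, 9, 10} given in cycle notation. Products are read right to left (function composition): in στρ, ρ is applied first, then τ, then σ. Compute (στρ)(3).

Chase 3: ρ(3) = 3; τ(3) = 5; σ(5) = 8. Hence (στρ)(3) = 8.

8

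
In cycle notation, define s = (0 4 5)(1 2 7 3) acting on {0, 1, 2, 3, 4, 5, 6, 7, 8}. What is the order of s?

The disjoint cycles have lengths 4, 3, 1, 1.
Since disjoint cycles commute, ord(s) = lcm(4, 3) = 12.

12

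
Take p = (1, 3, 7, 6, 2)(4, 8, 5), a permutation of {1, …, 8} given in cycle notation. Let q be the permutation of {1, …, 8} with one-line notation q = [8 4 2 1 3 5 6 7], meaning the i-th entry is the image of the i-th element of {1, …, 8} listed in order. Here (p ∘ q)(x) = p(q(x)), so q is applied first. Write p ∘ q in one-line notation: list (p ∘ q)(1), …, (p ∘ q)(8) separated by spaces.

5 8 1 3 7 4 2 6

Chase each element through q then p: 1 → 8 → 5; 2 → 4 → 8; 3 → 2 → 1; 4 → 1 → 3; 5 → 3 → 7; 6 → 5 → 4; 7 → 6 → 2; 8 → 7 → 6.
Collecting the images, p ∘ q = [5 8 1 3 7 4 2 6].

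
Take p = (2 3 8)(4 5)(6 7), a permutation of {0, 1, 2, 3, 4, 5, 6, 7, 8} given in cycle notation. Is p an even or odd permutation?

even

The cycle lengths are 3, 2, 2, 1, 1.
A cycle of length ℓ contributes ℓ−1 transpositions, so p is a product of 2 + 1 + 1 = 4 transpositions — even.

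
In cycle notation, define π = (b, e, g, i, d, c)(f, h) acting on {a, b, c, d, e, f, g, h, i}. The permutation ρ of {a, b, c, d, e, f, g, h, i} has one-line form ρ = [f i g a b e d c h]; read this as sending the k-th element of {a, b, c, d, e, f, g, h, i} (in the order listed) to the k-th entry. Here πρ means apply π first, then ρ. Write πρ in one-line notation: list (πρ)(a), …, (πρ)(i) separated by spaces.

(πρ)(x) = ρ(π(x)). Computing each image: ρ(π(a)) = ρ(a) = f, ρ(π(b)) = ρ(e) = b, ρ(π(c)) = ρ(b) = i, ρ(π(d)) = ρ(c) = g, ρ(π(e)) = ρ(g) = d, ρ(π(f)) = ρ(h) = c, ρ(π(g)) = ρ(i) = h, ρ(π(h)) = ρ(f) = e, ρ(π(i)) = ρ(d) = a.
Hence πρ = [f b i g d c h e a].

f b i g d c h e a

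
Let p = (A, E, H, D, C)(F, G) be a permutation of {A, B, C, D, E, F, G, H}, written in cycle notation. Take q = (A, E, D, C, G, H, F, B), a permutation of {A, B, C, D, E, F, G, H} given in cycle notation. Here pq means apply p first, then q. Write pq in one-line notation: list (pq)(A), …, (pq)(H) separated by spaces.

For each element, apply p then q: A → E → D; B → B → A; C → A → E; D → C → G; E → H → F; F → G → H; G → F → B; H → D → C.
So pq in one-line form is D A E G F H B C.

D A E G F H B C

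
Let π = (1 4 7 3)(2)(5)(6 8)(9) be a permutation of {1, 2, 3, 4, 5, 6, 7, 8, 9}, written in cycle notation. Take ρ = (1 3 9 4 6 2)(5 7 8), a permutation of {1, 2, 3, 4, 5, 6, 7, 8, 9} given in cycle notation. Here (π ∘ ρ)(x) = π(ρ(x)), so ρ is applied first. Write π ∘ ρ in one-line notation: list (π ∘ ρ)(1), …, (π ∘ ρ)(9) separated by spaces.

For each element, apply ρ then π: 1 → 3 → 1; 2 → 1 → 4; 3 → 9 → 9; 4 → 6 → 8; 5 → 7 → 3; 6 → 2 → 2; 7 → 8 → 6; 8 → 5 → 5; 9 → 4 → 7.
So π ∘ ρ in one-line form is 1 4 9 8 3 2 6 5 7.

1 4 9 8 3 2 6 5 7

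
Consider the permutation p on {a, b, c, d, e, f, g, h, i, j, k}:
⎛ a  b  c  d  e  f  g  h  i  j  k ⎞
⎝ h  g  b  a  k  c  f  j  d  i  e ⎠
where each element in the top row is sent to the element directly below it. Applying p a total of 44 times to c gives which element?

Tracing c → b → … returns to c after 4 steps, so c lies in a 4-cycle (b g f c).
Since the cycle has length 4, p^44 acts on it the same as p^0 (44 mod 4 = 0).
So p^44(c) = c.

c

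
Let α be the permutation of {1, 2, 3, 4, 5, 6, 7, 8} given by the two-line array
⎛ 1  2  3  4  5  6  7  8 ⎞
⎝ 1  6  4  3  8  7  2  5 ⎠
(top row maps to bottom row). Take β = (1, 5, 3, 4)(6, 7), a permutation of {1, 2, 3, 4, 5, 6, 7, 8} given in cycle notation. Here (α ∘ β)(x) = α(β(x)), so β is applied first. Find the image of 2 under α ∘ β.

β(2) = 2, then α(2) = 6; composing gives (α ∘ β)(2) = 6.

6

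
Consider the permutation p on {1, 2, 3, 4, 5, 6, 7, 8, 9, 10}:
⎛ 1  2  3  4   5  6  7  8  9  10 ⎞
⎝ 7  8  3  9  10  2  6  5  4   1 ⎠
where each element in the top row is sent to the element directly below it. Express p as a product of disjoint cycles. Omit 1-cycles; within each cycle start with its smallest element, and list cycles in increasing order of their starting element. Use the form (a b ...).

From 1: 1 → 7 → 6 → 2 → 8 → 5 → 10 → 1, closing the cycle (1 7 6 2 8 5 10).
Continuing from each remaining unvisited element yields (1 7 6 2 8 5 10)(4 9).

(1 7 6 2 8 5 10)(4 9)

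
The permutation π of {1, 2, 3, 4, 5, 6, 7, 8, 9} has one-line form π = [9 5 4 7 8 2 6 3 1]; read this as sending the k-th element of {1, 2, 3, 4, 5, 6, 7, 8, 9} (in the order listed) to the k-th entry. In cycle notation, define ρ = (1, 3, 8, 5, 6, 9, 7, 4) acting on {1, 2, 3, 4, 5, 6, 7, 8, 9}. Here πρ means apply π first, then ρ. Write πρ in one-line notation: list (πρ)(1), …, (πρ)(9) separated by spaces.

(πρ)(x) = ρ(π(x)). Computing each image: ρ(π(1)) = ρ(9) = 7, ρ(π(2)) = ρ(5) = 6, ρ(π(3)) = ρ(4) = 1, ρ(π(4)) = ρ(7) = 4, ρ(π(5)) = ρ(8) = 5, ρ(π(6)) = ρ(2) = 2, ρ(π(7)) = ρ(6) = 9, ρ(π(8)) = ρ(3) = 8, ρ(π(9)) = ρ(1) = 3.
Hence πρ = [7 6 1 4 5 2 9 8 3].

7 6 1 4 5 2 9 8 3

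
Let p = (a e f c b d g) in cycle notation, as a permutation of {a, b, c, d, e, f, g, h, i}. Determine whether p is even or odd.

even

The cycle lengths are 7, 1, 1.
A cycle is odd iff its length is even; p has 0 even-length cycles, so sgn(p) = (−1)^0 and p is even.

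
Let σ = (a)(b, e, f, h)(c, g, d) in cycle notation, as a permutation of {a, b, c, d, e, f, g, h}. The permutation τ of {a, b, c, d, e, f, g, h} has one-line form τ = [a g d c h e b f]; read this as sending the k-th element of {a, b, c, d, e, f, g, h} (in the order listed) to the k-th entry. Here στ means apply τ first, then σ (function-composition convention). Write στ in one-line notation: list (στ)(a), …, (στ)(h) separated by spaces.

Chase each element through τ then σ: a → a → a; b → g → d; c → d → c; d → c → g; e → h → b; f → e → f; g → b → e; h → f → h.
Collecting the images, στ = [a d c g b f e h].

a d c g b f e h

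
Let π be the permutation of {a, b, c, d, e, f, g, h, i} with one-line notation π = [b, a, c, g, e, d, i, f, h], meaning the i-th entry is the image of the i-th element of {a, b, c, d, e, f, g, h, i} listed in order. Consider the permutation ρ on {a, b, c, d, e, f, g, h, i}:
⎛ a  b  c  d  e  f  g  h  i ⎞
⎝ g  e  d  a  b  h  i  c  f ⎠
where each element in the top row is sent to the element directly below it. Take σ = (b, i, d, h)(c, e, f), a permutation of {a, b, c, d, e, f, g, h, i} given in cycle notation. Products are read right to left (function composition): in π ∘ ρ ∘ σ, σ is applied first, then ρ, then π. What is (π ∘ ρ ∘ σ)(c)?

Apply the permutations in order: σ(c) = e, then ρ(e) = b, then π(b) = a. So (π ∘ ρ ∘ σ)(c) = a.

a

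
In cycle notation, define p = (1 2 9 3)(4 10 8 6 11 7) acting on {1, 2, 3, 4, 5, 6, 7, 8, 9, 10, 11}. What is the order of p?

The cycle type of p is (6, 4, 1).
Since disjoint cycles commute, ord(p) = lcm(6, 4) = 12.

12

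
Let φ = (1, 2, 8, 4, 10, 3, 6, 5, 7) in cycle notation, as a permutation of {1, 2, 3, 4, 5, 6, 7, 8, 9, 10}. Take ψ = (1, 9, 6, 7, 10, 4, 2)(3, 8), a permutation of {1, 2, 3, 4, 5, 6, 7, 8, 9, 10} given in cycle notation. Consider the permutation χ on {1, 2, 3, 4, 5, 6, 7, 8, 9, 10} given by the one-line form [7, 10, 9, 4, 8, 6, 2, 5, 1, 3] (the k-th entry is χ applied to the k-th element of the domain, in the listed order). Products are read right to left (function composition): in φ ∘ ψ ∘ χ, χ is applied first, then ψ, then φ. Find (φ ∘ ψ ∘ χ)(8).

7

Chase 8: χ(8) = 5; ψ(5) = 5; φ(5) = 7. Hence (φ ∘ ψ ∘ χ)(8) = 7.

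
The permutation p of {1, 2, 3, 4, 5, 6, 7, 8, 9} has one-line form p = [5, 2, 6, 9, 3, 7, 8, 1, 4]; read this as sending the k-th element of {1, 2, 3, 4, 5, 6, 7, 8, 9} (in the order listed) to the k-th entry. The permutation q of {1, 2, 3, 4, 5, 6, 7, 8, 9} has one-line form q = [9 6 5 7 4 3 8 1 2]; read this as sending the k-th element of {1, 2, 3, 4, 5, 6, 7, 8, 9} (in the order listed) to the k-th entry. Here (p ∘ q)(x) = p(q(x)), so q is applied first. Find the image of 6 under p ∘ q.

q(6) = 3, then p(3) = 6; composing gives (p ∘ q)(6) = 6.

6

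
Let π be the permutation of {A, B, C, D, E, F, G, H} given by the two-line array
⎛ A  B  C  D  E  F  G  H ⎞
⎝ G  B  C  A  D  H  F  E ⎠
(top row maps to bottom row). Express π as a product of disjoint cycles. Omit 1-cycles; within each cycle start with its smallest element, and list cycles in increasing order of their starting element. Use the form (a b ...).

(A G F H E D)

Start at A and follow images: A → G → F → H → E → D → A, giving the cycle (A G F H E D).
Repeating from the next unused element and collecting all non-trivial cycles gives (A G F H E D).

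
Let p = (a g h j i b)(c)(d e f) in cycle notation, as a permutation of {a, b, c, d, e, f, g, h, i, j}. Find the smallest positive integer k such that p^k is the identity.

The disjoint cycles have lengths 6, 3, 1.
Since disjoint cycles commute, ord(p) = lcm(6, 3) = 6.

6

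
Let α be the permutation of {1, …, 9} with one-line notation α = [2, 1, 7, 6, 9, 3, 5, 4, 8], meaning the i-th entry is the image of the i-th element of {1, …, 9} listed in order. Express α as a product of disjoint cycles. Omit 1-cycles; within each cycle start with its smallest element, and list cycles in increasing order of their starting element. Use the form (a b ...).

Iterating α from 1 gives 1 → 2 → 1; that is the 2-cycle (1 2).
Continuing from each remaining unvisited element yields (1 2)(3 7 5 9 8 4 6).

(1 2)(3 7 5 9 8 4 6)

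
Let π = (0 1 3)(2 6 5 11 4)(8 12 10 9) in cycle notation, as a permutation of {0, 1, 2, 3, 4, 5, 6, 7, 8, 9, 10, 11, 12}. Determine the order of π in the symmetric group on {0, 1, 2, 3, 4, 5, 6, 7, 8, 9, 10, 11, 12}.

The disjoint cycles have lengths 5, 4, 3, 1.
The order is lcm(5, 4, 3) = 60.

60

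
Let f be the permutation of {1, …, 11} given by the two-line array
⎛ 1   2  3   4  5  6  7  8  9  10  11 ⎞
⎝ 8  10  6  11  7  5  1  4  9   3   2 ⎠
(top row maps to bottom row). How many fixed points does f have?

The fixed points (elements with f(x) = x) are {9}, so there is 1.

1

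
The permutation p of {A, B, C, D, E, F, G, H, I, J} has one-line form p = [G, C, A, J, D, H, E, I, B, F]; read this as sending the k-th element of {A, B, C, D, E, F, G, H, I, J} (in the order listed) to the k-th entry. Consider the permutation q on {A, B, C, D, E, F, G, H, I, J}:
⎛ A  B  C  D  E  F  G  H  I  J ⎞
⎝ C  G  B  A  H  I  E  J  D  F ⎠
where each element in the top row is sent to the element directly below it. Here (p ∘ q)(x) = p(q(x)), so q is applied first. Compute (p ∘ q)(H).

F

(p ∘ q)(H) = p(q(H)). q(H) = J, then p(J) = F. So (p ∘ q)(H) = F.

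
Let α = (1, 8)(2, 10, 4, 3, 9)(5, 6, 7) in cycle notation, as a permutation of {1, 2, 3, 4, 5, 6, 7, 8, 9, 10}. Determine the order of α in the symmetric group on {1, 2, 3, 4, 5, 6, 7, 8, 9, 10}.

30

The cycle type of α is (5, 3, 2).
The order of α is the least common multiple of its cycle lengths: lcm(5, 3, 2) = 30.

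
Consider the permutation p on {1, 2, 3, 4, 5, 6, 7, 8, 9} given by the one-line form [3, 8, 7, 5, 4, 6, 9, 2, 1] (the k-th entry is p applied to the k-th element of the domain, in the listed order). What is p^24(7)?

7

Tracing 7 → 9 → … returns to 7 after 4 steps, so 7 lies in a 4-cycle (1, 3, 7, 9).
Powers repeat with period 4 on this cycle, and 24 mod 4 = 0, so p^24(7) = p^0(7).
So p^24(7) = 7.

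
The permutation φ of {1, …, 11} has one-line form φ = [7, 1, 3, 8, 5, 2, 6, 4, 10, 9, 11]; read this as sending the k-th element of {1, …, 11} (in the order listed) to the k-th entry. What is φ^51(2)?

6

Tracing 2 → 1 → … returns to 2 after 4 steps, so 2 lies in a 4-cycle (1, 7, 6, 2).
Powers repeat with period 4 on this cycle, and 51 mod 4 = 3, so φ^51(2) = φ^3(2).
Stepping 3 places around the cycle: 2 → 1 → 7 → 6.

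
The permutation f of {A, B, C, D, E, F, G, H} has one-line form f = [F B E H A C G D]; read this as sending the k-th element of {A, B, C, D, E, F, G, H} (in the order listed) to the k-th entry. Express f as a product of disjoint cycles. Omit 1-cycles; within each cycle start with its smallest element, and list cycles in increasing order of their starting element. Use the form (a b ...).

(A F C E)(D H)

Iterating f from A gives A → F → C → E → A; that is the 4-cycle (A F C E).
Repeating from the next unused element and collecting all non-trivial cycles gives (A F C E)(D H).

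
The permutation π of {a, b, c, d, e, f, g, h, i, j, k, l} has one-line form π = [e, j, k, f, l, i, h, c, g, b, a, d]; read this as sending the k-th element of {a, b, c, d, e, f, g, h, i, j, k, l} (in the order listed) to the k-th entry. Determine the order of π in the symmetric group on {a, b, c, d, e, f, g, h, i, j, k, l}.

Writing π as disjoint cycles, the cycle lengths are 10, 2.
The order of π is the least common multiple of its cycle lengths: lcm(10, 2) = 10.

10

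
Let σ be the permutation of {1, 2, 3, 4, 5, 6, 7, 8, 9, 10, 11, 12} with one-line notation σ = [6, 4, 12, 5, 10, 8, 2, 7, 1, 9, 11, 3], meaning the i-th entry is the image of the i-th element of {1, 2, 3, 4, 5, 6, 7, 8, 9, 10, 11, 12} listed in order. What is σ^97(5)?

2

Tracing 5 → 10 → … returns to 5 after 9 steps, so 5 lies in a 9-cycle (1 6 8 7 2 4 5 10 9).
Powers repeat with period 9 on this cycle, and 97 mod 9 = 7, so σ^97(5) = σ^7(5).
Stepping 7 places around the cycle: 5 → 10 → 9 → 1 → 6 → 8 → 7 → 2.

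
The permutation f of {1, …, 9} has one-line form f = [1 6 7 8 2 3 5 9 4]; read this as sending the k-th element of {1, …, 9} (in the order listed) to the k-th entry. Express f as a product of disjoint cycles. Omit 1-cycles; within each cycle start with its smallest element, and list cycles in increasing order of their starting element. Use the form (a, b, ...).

Iterating f from 2 gives 2 → 6 → 3 → 7 → 5 → 2; that is the 5-cycle (2, 6, 3, 7, 5).
Continuing from each remaining unvisited element yields (2, 6, 3, 7, 5)(4, 8, 9).

(2, 6, 3, 7, 5)(4, 8, 9)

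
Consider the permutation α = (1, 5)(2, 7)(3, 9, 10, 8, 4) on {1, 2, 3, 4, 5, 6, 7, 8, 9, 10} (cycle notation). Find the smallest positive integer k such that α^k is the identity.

The cycle type of α is (5, 2, 2, 1).
The order of α is the least common multiple of its cycle lengths: lcm(5, 2, 2) = 10.

10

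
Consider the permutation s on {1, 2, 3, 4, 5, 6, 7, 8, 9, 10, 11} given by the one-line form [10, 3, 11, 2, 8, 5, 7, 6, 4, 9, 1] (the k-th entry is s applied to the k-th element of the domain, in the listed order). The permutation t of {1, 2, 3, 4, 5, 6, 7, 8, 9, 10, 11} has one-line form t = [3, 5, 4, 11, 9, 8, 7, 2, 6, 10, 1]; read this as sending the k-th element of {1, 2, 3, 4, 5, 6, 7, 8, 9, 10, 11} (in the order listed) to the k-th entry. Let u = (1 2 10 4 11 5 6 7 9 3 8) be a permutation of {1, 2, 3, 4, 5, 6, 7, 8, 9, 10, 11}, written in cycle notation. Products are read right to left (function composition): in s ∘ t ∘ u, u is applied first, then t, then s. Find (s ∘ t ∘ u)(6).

Chase 6: u(6) = 7; t(7) = 7; s(7) = 7. Hence (s ∘ t ∘ u)(6) = 7.

7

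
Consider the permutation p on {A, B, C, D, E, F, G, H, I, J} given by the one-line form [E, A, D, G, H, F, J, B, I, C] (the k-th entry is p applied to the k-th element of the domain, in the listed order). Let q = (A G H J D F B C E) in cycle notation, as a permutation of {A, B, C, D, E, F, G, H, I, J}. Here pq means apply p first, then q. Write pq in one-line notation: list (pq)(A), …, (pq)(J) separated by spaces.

A G F H J B D C I E

(pq)(x) = q(p(x)). Computing each image: q(p(A)) = q(E) = A, q(p(B)) = q(A) = G, q(p(C)) = q(D) = F, q(p(D)) = q(G) = H, q(p(E)) = q(H) = J, q(p(F)) = q(F) = B, q(p(G)) = q(J) = D, q(p(H)) = q(B) = C, q(p(I)) = q(I) = I, q(p(J)) = q(C) = E.
Hence pq = [A G F H J B D C I E].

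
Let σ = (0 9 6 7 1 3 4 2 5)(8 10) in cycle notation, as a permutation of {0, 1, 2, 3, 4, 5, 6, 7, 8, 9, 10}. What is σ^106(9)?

5

9 lies in the 9-cycle (0 9 6 7 1 3 4 2 5).
Powers repeat with period 9 on this cycle, and 106 mod 9 = 7, so σ^106(9) = σ^7(9).
Advancing 7 steps from 9: 9 → 6 → 7 → 1 → 3 → 4 → 2 → 5.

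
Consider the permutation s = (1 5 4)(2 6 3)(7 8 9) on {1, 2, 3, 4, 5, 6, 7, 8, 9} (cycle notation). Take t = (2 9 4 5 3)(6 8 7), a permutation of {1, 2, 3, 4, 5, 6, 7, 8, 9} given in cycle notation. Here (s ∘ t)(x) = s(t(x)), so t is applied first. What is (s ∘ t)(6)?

(s ∘ t)(6) = s(t(6)). t(6) = 8, then s(8) = 9. So (s ∘ t)(6) = 9.

9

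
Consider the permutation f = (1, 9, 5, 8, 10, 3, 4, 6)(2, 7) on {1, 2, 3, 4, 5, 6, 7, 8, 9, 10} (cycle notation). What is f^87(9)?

1

9 lies in the 8-cycle (1, 9, 5, 8, 10, 3, 4, 6).
On an 8-cycle, f^8 is the identity, so f^87 = f^7 there (87 ≡ 7 mod 8).
Stepping 7 places around the cycle: 9 → 5 → 8 → 10 → 3 → 4 → 6 → 1.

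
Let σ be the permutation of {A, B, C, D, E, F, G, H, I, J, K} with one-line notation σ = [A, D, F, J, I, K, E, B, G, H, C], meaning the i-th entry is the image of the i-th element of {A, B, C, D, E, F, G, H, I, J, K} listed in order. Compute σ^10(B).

J

Tracing B → D → … returns to B after 4 steps, so B lies in a 4-cycle (B, D, J, H).
Since the cycle has length 4, σ^10 acts on it the same as σ^2 (10 mod 4 = 2).
Stepping 2 places around the cycle: B → D → J.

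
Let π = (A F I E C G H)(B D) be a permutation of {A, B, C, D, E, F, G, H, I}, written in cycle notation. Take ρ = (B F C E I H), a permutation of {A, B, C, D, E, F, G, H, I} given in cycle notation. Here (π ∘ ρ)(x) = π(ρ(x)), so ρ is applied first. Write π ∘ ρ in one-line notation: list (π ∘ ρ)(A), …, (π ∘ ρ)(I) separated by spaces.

(π ∘ ρ)(x) = π(ρ(x)). Computing each image: π(ρ(A)) = π(A) = F, π(ρ(B)) = π(F) = I, π(ρ(C)) = π(E) = C, π(ρ(D)) = π(D) = B, π(ρ(E)) = π(I) = E, π(ρ(F)) = π(C) = G, π(ρ(G)) = π(G) = H, π(ρ(H)) = π(B) = D, π(ρ(I)) = π(H) = A.
Hence π ∘ ρ = [F I C B E G H D A].

F I C B E G H D A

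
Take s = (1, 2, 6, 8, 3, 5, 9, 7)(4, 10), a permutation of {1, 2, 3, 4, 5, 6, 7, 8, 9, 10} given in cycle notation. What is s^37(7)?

3

7 lies in the 8-cycle (1, 2, 6, 8, 3, 5, 9, 7).
Powers repeat with period 8 on this cycle, and 37 mod 8 = 5, so s^37(7) = s^5(7).
Advancing 5 steps from 7: 7 → 1 → 2 → 6 → 8 → 3.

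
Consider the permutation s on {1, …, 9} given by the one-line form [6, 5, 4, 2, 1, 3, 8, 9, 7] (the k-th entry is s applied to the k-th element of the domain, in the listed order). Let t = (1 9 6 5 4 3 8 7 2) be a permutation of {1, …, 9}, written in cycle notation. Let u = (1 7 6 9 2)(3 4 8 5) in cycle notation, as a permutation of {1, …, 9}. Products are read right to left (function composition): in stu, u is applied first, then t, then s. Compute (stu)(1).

5

Apply the permutations in order: u(1) = 7, then t(7) = 2, then s(2) = 5. So (stu)(1) = 5.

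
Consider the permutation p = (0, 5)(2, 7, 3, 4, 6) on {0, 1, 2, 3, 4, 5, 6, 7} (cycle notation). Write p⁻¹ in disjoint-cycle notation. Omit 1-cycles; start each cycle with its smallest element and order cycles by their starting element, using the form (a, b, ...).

The inverse reverses each cycle.
After reversing and putting each cycle's least element first, p⁻¹ = (0, 5)(2, 6, 4, 3, 7).

(0, 5)(2, 6, 4, 3, 7)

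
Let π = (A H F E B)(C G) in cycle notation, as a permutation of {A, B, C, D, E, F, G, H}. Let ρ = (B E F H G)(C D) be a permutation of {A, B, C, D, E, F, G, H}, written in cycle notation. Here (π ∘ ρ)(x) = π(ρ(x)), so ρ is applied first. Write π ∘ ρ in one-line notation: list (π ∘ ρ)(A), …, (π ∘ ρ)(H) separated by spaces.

Chase each element through ρ then π: A → A → H; B → E → B; C → D → D; D → C → G; E → F → E; F → H → F; G → B → A; H → G → C.
So π ∘ ρ in one-line form is H B D G E F A C.

H B D G E F A C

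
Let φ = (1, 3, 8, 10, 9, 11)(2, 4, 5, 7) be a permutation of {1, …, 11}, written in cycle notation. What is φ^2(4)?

7

4 lies in the 4-cycle (2, 4, 5, 7).
Stepping 2 places around the cycle: 4 → 5 → 7.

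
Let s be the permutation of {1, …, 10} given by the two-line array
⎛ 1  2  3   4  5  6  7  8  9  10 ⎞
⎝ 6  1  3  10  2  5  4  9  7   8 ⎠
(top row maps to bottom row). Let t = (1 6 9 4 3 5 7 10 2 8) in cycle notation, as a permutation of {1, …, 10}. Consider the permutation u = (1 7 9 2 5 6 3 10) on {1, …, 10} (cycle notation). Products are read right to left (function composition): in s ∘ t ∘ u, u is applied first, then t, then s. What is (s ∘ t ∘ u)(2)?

(s ∘ t ∘ u)(2) = s(t(u(2))). u(2) = 5, then t(5) = 7, then s(7) = 4, so the result is 4.

4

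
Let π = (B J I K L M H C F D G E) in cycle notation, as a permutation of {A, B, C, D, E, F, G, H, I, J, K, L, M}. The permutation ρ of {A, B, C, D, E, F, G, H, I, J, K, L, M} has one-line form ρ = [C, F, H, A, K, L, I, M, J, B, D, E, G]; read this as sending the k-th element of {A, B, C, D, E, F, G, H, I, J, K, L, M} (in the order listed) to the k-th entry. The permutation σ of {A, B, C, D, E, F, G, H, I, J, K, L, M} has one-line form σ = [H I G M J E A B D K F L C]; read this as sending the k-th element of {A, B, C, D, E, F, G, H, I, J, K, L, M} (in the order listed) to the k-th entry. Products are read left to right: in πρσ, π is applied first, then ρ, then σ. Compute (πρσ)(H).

Chase H: π(H) = C; ρ(C) = H; σ(H) = B. Hence (πρσ)(H) = B.

B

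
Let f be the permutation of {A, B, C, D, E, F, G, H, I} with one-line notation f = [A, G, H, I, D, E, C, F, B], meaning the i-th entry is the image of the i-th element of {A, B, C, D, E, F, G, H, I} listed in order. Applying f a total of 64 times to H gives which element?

Tracing H → F → … returns to H after 8 steps, so H lies in an 8-cycle (B G C H F E D I).
Since the cycle has length 8, f^64 acts on it the same as f^0 (64 mod 8 = 0).
So f^64(H) = H.

H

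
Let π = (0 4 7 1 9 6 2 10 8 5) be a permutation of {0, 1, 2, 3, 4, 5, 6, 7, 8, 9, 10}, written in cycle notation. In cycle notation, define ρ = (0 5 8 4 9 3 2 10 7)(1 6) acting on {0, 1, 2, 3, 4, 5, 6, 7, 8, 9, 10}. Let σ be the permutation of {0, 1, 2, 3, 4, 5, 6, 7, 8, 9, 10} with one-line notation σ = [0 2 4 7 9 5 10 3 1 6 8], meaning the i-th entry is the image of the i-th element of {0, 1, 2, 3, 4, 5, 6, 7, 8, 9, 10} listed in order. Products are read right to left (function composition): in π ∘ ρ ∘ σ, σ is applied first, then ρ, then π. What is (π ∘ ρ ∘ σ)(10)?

7

Apply the permutations in order: σ(10) = 8, then ρ(8) = 4, then π(4) = 7. So (π ∘ ρ ∘ σ)(10) = 7.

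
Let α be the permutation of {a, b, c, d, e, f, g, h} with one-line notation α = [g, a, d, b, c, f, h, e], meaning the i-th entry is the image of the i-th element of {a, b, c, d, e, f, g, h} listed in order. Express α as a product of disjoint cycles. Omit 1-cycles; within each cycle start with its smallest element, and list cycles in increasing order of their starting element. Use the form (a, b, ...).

Iterating α from a gives a → g → h → e → c → d → b → a; that is the 7-cycle (a, g, h, e, c, d, b).
Continuing from each remaining unvisited element yields (a, g, h, e, c, d, b).

(a, g, h, e, c, d, b)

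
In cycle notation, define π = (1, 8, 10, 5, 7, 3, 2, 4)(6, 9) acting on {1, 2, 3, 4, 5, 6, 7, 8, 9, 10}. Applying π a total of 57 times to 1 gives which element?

8

1 lies in the 8-cycle (1, 8, 10, 5, 7, 3, 2, 4).
Powers repeat with period 8 on this cycle, and 57 mod 8 = 1, so π^57(1) = π^1(1).
Advancing 1 step from 1: 1 → 8.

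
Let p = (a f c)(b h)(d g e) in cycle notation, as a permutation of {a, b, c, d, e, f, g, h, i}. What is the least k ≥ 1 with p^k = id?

The disjoint cycles have lengths 3, 3, 2, 1.
The order is lcm(3, 3, 2) = 6.

6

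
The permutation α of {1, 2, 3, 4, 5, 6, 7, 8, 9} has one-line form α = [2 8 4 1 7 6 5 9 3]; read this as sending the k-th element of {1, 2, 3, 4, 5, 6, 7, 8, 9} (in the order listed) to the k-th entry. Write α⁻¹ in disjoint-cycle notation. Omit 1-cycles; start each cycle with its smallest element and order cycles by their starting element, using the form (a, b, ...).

First write α in disjoint cycles: (1, 2, 8, 9, 3, 4)(5, 7).
Reversing each cycle (and rotating so the smallest element leads) gives α⁻¹ = (1, 4, 3, 9, 8, 2)(5, 7).

(1, 4, 3, 9, 8, 2)(5, 7)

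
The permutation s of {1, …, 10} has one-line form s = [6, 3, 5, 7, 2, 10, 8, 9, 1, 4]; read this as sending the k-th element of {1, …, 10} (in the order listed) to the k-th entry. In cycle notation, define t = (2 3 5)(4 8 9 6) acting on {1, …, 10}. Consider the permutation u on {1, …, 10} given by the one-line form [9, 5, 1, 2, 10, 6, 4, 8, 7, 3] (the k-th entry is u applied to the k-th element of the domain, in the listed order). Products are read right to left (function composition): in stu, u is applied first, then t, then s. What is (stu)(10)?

2

Apply the permutations in order: u(10) = 3, then t(3) = 5, then s(5) = 2. So (stu)(10) = 2.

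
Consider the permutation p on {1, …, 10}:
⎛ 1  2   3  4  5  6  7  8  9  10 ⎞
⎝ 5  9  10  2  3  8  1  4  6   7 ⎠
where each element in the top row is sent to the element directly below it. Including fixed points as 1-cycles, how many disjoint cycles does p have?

The cycle decomposition is (1, 5, 3, 10, 7)(2, 9, 6, 8, 4), which has 2 cycles (counting 1-cycles).

2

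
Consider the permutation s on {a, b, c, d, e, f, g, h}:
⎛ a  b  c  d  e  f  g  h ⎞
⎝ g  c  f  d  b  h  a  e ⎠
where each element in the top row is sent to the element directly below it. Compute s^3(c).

Tracing c → f → … returns to c after 5 steps, so c lies in a 5-cycle (b c f h e).
Stepping 3 places around the cycle: c → f → h → e.

e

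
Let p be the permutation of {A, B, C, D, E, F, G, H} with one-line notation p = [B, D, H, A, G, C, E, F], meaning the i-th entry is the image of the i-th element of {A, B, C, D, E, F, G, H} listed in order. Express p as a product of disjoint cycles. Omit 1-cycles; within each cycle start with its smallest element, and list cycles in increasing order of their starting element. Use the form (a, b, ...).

From A: A → B → D → A, closing the cycle (A, B, D).
Repeating from the next unused element and collecting all non-trivial cycles gives (A, B, D)(C, H, F)(E, G).

(A, B, D)(C, H, F)(E, G)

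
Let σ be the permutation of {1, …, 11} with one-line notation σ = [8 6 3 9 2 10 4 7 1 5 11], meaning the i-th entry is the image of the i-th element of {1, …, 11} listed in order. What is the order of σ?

20

Writing σ as disjoint cycles, the cycle lengths are 5, 4, 1, 1.
The order is lcm(5, 4) = 20.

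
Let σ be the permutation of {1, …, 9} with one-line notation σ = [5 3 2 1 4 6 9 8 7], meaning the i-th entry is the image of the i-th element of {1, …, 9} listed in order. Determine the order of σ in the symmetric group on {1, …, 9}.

Writing σ as disjoint cycles, the cycle lengths are 3, 2, 2, 1, 1.
The order of σ is the least common multiple of its cycle lengths: lcm(3, 2, 2) = 6.

6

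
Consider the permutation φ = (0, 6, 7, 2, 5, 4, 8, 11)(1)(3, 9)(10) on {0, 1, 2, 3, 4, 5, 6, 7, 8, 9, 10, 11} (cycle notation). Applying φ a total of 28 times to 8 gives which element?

7

8 lies in the 8-cycle (0, 6, 7, 2, 5, 4, 8, 11).
Since the cycle has length 8, φ^28 acts on it the same as φ^4 (28 mod 8 = 4).
Advancing 4 steps from 8: 8 → 11 → 0 → 6 → 7.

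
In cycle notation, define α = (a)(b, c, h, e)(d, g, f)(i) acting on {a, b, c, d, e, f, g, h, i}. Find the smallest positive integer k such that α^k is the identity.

The disjoint cycles have lengths 4, 3, 1, 1.
The order of α is the least common multiple of its cycle lengths: lcm(4, 3) = 12.

12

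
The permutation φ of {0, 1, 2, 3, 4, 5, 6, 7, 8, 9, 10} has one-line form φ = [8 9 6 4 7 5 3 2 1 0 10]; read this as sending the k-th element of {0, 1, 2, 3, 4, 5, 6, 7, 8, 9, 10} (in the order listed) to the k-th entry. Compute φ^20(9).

Tracing 9 → 0 → … returns to 9 after 4 steps, so 9 lies in a 4-cycle (0 8 1 9).
Since the cycle has length 4, φ^20 acts on it the same as φ^0 (20 mod 4 = 0).
So φ^20(9) = 9.

9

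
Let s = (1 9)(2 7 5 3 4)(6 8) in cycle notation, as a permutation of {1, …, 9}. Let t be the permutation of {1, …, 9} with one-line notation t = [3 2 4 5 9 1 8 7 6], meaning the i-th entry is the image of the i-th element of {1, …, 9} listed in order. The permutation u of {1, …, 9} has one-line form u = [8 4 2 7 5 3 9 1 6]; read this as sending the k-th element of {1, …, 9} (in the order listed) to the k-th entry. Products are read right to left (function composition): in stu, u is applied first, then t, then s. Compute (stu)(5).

1

(stu)(5) = s(t(u(5))). u(5) = 5, then t(5) = 9, then s(9) = 1, so the result is 1.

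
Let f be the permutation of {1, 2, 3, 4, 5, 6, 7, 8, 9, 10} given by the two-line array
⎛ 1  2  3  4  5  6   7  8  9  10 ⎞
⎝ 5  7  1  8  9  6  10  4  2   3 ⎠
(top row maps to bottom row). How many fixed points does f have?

1

The fixed points (elements with f(x) = x) are {6}, so there is 1.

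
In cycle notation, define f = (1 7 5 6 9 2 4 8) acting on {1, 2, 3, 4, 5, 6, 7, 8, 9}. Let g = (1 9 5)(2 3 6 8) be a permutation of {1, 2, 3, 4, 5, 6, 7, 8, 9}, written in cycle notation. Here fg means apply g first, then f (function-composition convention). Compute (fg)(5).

g(5) = 1, then f(1) = 7; composing gives (fg)(5) = 7.

7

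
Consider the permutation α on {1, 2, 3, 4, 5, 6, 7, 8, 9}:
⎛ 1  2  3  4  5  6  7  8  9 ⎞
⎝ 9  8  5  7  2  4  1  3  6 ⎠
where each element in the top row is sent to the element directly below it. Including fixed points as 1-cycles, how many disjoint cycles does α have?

2

The cycle decomposition is (1, 9, 6, 4, 7)(2, 8, 3, 5), which has 2 cycles (counting 1-cycles).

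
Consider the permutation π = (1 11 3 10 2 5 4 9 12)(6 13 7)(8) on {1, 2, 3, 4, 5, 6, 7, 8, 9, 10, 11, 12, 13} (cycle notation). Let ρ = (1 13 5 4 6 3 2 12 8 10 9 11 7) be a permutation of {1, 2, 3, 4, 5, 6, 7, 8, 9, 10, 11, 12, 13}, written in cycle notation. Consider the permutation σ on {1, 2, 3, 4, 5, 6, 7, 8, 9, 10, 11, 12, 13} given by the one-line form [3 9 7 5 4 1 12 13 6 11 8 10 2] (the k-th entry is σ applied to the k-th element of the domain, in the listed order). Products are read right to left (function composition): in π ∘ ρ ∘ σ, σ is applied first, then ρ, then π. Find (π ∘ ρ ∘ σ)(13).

1

Apply the permutations in order: σ(13) = 2, then ρ(2) = 12, then π(12) = 1. So (π ∘ ρ ∘ σ)(13) = 1.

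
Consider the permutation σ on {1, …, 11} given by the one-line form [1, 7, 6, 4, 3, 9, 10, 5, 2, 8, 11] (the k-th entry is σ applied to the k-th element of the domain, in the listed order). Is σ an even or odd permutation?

In disjoint-cycle form the cycle lengths are 8, 1, 1, 1.
A cycle of length ℓ contributes ℓ−1 transpositions, so σ is a product of 7 transpositions — odd.

odd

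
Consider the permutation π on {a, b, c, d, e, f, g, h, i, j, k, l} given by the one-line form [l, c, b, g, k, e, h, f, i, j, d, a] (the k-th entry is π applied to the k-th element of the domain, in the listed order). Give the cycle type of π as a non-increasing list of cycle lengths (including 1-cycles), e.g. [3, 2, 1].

The disjoint cycles are (a l)(b c)(d g h f e k)(i)(j), with lengths 6, 2, 2, 1, 1 in non-increasing order.

[6, 2, 2, 1, 1]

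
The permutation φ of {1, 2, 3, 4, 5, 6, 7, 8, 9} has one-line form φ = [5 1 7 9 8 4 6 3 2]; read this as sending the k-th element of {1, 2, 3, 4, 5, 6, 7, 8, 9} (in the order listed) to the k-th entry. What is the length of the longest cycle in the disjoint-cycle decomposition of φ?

Decomposing into disjoint cycles gives (1, 5, 8, 3, 7, 6, 4, 9, 2); the longest has length 9.

9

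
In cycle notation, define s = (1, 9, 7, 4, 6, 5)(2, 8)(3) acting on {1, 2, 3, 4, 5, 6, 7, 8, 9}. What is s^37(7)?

7 lies in the 6-cycle (1, 9, 7, 4, 6, 5).
On a 6-cycle, s^6 is the identity, so s^37 = s^1 there (37 ≡ 1 mod 6).
Advancing 1 step from 7: 7 → 4.

4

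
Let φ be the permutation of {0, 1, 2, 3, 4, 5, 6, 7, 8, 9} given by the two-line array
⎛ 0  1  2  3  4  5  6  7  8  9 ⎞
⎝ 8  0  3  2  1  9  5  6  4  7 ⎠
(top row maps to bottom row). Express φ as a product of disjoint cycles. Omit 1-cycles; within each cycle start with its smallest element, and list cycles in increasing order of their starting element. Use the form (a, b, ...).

Iterating φ from 0 gives 0 → 8 → 4 → 1 → 0; that is the 4-cycle (0, 8, 4, 1).
Continuing from each remaining unvisited element yields (0, 8, 4, 1)(2, 3)(5, 9, 7, 6).

(0, 8, 4, 1)(2, 3)(5, 9, 7, 6)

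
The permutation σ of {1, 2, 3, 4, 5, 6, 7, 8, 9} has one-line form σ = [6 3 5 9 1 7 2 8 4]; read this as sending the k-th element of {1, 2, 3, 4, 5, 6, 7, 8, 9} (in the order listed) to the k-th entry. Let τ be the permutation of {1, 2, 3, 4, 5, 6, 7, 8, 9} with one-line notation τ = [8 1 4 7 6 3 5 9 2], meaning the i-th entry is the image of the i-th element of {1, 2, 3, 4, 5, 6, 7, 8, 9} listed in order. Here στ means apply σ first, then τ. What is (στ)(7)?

(στ)(7) = τ(σ(7)). σ(7) = 2, then τ(2) = 1. So (στ)(7) = 1.

1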